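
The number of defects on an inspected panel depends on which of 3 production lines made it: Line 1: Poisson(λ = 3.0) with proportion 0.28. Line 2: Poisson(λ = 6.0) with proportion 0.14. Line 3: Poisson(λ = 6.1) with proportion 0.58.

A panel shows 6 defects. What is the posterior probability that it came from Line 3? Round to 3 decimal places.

0.718

Apply Bayes' rule: the posterior for each component is proportional to its prior times its likelihood at x.
Poisson probabilities:
  L_1 = 0.0504094
  L_2 = 0.160623
  L_3 = 0.160491
Weight by the priors:
  π_1·L_1 = 0.28 × 0.0504094 = 0.0141146
  π_2·L_2 = 0.14 × 0.160623 = 0.0224872
  π_3·L_3 = 0.58 × 0.160491 = 0.0930847
Denominator: 0.0141146 + 0.0224872 + 0.0930847 = 0.129687
P(Line 3 | the observation) ≈ 0.718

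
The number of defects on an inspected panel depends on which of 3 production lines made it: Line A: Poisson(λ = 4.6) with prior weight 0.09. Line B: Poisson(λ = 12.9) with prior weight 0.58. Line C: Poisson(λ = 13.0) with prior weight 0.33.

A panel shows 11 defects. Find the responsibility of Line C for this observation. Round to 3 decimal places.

0.357

P(component k | x) = π_k·f_k(x) / marginal(x), where marginal(x) = Σ_j π_j·f_j(x).
Component likelihoods at x = 11 defects:
  p_A = e^(−4.6)·4.6^11/11! = 0.00491389
  p_B = e^(−12.9)·12.9^11/11! = 0.103023
  p_C = e^(−13.0)·13.0^11/11! = 0.101483
Prior × likelihood for each component:
  π_A·p_A = 0.09 × 0.00491389 = 0.00044225
  π_B·p_B = 0.58 × 0.103023 = 0.0597531
  π_C·p_C = 0.33 × 0.101483 = 0.0334894
Normaliser: 0.00044225 + 0.0597531 + 0.0334894 = 0.0936847
So the posterior for Line C is 0.0334894 / 0.0936847 ≈ 0.357.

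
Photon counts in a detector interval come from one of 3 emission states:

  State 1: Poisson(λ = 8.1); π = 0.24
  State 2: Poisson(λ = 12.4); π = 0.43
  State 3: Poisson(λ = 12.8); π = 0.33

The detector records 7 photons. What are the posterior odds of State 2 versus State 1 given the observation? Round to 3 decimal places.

0.479

Posterior odds = (π_i f_i(x)) / (π_j f_j(x)); the normalising sum cancels.
Poisson probabilities:
  p_1 = 0.137778
  p_2 = 0.0368358
  p_3 = 0.0308368
Odds = (0.43/0.24) × (0.0368358/0.137778) = 1.79167 × 0.267356 ≈ 0.479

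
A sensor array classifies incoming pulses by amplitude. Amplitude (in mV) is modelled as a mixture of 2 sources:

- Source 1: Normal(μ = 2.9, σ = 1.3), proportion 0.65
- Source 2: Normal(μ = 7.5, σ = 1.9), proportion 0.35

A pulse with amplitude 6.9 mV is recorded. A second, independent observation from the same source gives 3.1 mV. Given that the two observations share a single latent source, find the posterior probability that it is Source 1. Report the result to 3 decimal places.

0.346

The responsibility of component k is w_k f_k(x) divided by Σ_j w_j f_j(x).
Since both observations come from the same component, the likelihood for component k is f_k(x₁)·f_k(x₂).
  f_1 = [(1/(1.3·√(2π)))·exp(−(6.9−2.9)²/(2·1.3²)) = 0.306879·exp(-4.73373) = 0.00269858] × [0.303268] = 0.000818393
  f_2 = [(1/(1.9·√(2π)))·exp(−(6.9−7.5)²/(2·1.9²)) = 0.209970·exp(-0.04986) = 0.199757] × [0.0143755] = 0.0028716
Prior × likelihood for each component:
  w_1·f_1 = 0.65 × 0.000818393 = 0.000531956
  w_2·f_2 = 0.35 × 0.0028716 = 0.00100506
Denominator: 0.000531956 + 0.00100506 = 0.00153701
P(Source 1 | x₁, x₂) = 0.000531956 / 0.00153701 ≈ 0.346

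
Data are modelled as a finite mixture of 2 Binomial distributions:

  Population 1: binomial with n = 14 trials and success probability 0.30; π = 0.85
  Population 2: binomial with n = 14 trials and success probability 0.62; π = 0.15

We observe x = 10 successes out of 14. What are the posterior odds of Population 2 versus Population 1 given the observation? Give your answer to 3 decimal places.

Only the two components matter; the odds are (π_i f_i(x)) / (π_j f_j(x)).
Component likelihoods at x = 10 successes out of 14:
  p_1 = C(14,10)·0.30^10·0.70^4 = 1001·5.9049e-06·0.2401 = 0.00141918
  p_2 = C(14,10)·0.62^10·0.38^4 = 1001·0.00839299·0.0208514 = 0.17518
Posterior odds = (π_2·p_2) / (π_1·p_1) = (0.15·0.17518) / (0.85·0.00141918) = 0.0262771 / 0.00120631 ≈ 21.783

21.783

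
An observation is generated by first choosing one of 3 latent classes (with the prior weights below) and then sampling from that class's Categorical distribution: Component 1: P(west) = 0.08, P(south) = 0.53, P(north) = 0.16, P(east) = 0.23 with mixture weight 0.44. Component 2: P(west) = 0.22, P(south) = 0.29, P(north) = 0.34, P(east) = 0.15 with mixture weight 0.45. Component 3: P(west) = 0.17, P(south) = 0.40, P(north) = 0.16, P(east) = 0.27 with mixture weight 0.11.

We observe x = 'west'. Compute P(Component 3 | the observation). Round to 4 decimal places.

By Bayes' theorem, P(k | x) = P(Z=k) f_k(x) / Σ_j P(Z=j) f_j(x).
Component likelihoods at x = 'west':
  L_1 = 0.08
  L_2 = 0.22
  L_3 = 0.17
Unnormalised posteriors:
  P(Z=1)·L_1 = 0.44 × 0.08 = 0.0352
  P(Z=2)·L_2 = 0.45 × 0.22 = 0.099
  P(Z=3)·L_3 = 0.11 × 0.17 = 0.0187
Denominator: 0.0352 + 0.099 + 0.0187 = 0.1529
Responsibility of Component 3: 0.0187 / 0.1529 ≈ 0.1223

0.1223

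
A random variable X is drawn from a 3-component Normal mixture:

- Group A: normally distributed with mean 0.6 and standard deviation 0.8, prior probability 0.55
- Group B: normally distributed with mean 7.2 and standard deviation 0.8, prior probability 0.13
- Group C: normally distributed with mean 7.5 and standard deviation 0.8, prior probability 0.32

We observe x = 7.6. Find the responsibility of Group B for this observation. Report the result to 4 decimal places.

0.2654

P(component k | x) = π_k·f_k(x) / marginal(x), where marginal(x) = Σ_j π_j·f_j(x).
Component likelihoods at x = 7.6:
  L_A = (1/(0.8·√(2π)))·exp(−(7.6−0.6)²/(2·0.8²)) = 0.498678·exp(-38.28125) = 1.18164e-17
  L_B = (1/(0.8·√(2π)))·exp(−(7.6−7.2)²/(2·0.8²)) = 0.498678·exp(-0.12500) = 0.440082
  L_C = (1/(0.8·√(2π)))·exp(−(7.6−7.5)²/(2·0.8²)) = 0.498678·exp(-0.00781) = 0.494797
Weight by the priors:
  π_A·L_A = 0.55 × 1.18164e-17 = 6.49901e-18
  π_B·L_B = 0.13 × 0.440082 = 0.0572106
  π_C·L_C = 0.32 × 0.494797 = 0.158335
Denominator: 6.49901e-18 + 0.0572106 + 0.158335 = 0.215546
P(Group B | data) = 0.0572106 / 0.215546 ≈ 0.2654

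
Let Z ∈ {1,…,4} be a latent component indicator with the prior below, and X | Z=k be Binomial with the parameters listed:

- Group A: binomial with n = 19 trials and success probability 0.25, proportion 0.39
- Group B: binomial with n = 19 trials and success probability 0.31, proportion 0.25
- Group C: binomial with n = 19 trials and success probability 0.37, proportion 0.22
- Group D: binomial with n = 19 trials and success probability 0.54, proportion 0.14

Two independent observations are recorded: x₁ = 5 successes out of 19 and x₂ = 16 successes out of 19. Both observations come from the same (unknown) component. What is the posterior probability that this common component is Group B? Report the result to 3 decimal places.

0.013

By Bayes' theorem, P(k | x) = w_k f_k(x) / Σ_j w_j f_j(x).
Since both observations come from the same component, the likelihood for component k is f_k(x₁)·f_k(x₂).
  L_A = [C(19,5)·0.25^5·0.75^14 = 11628·0.000976562·0.0178179 = 0.202331] × [9.51804e-08] = 1.9258e-08
  L_B = [C(19,5)·0.31^5·0.69^14 = 11628·0.00286292·0.00554482 = 0.184587] × [2.31557e-06] = 4.27424e-07
  L_C = [C(19,5)·0.37^5·0.63^14 = 11628·0.0069344·0.00155156 = 0.125107] × [2.98932e-05] = 3.73985e-06
  L_D = [C(19,5)·0.54^5·0.46^14 = 11628·0.0459165·1.89937e-05 = 0.0101411] × [0.00493057] = 5.00013e-05
Weight by the priors:
  w_A·L_A = 0.39 × 1.9258e-08 = 7.51061e-09
  w_B·L_B = 0.25 × 4.27424e-07 = 1.06856e-07
  w_C·L_C = 0.22 × 3.73985e-06 = 8.22767e-07
  w_D·L_D = 0.14 × 5.00013e-05 = 7.00018e-06
Evidence: 7.51061e-09 + 1.06856e-07 + 8.22767e-07 + 7.00018e-06 = 7.93731e-06
P(Group B | x₁,x₂) = 1.06856e-07 / 7.93731e-06 ≈ 0.013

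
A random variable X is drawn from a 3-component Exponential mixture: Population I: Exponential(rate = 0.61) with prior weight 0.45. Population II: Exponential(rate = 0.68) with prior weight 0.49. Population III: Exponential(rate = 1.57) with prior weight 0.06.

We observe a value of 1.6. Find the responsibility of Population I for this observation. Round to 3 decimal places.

Apply Bayes' rule: the posterior for each component is proportional to its prior times its likelihood at x.
Component likelihoods at x = 1.6:
  p_I = 0.61·e^(−0.61·1.6) = 0.61·e^(−0.9760) = 0.229857
  p_II = 0.68·e^(−0.68·1.6) = 0.68·e^(−1.0880) = 0.229085
  p_III = 1.57·e^(−1.57·1.6) = 1.57·e^(−2.5120) = 0.127336
Multiply by the mixture weights:
  π_I·p_I = 0.45 × 0.229857 = 0.103436
  π_II·p_II = 0.49 × 0.229085 = 0.112252
  π_III·p_III = 0.06 × 0.127336 = 0.00764017
Denominator: 0.103436 + 0.112252 + 0.00764017 = 0.223328
Responsibility of Population I: 0.103436 / 0.223328 ≈ 0.463

0.463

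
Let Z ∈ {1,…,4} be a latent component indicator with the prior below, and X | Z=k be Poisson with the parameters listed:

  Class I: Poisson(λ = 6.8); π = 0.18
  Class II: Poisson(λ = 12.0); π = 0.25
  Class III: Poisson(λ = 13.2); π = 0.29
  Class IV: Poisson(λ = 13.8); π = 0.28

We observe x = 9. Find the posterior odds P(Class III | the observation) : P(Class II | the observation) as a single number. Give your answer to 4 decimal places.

0.8238

The posterior odds equal the prior odds times the likelihood ratio: (π_i/π_j)·(f_i(x)/f_j(x)).
Evaluate each component's likelihood at the observed value:
  L_I = e^(−6.8)·6.8^9/9! = 0.0954146
  L_II = e^(−12.0)·12.0^9/9! = 0.0873644
  L_III = e^(−13.2)·13.2^9/9! = 0.0620462
  L_IV = e^(−13.8)·13.8^9/9! = 0.0508025
Posterior odds = (π_III·L_III) / (π_II·L_II) = (0.29·0.0620462) / (0.25·0.0873644) = 0.0179934 / 0.0218411 ≈ 0.8238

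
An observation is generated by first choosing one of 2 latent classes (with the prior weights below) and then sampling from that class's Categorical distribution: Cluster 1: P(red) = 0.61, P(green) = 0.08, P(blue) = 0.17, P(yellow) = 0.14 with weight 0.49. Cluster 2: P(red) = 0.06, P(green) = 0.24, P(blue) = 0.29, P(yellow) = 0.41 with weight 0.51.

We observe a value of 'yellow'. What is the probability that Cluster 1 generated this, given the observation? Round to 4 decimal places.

P(component k | x) = P(Z=k)·f_k(x) / marginal(x), where marginal(x) = Σ_j P(Z=j)·f_j(x).
Component likelihoods at x = 'yellow':
  f_1 = P(yellow | comp) = 0.14
  f_2 = P(yellow | comp) = 0.41
Unnormalised posteriors:
  P(Z=1)·f_1 = 0.49 × 0.14 = 0.0686
  P(Z=2)·f_2 = 0.51 × 0.41 = 0.2091
Denominator: 0.0686 + 0.2091 = 0.2777
P(Cluster 1 | data) = 0.0686 / 0.2777 ≈ 0.2470

0.2470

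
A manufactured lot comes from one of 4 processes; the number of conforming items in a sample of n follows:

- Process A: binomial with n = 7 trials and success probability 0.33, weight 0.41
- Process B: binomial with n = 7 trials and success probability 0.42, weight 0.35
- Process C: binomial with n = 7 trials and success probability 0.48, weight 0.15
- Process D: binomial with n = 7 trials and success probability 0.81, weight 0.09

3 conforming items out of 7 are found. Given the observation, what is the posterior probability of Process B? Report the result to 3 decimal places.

0.409

P(component k | x) = π_k·f_k(x) / marginal(x), where marginal(x) = Σ_j π_j·f_j(x).
Component likelihoods at x = 3 conforming items out of 7:
  L_A = 0.25346
  L_B = 0.293446
  L_C = 0.283012
  L_D = 0.0242403
Unnormalised posteriors:
  π_A·L_A = 0.41 × 0.25346 = 0.103919
  π_B·L_B = 0.35 × 0.293446 = 0.102706
  π_C·L_C = 0.15 × 0.283012 = 0.0424518
  π_D·L_D = 0.09 × 0.0242403 = 0.00218162
Denominator: 0.103919 + 0.102706 + 0.0424518 + 0.00218162 = 0.251258
P(Process B | x) = 0.102706 / 0.251258 ≈ 0.409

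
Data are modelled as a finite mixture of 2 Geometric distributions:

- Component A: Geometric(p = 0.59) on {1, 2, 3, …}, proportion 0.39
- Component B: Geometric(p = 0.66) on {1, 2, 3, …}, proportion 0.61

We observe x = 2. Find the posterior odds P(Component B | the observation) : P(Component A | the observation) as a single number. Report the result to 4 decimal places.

The posterior odds equal the prior odds times the likelihood ratio: (π_i/π_j)·(f_i(x)/f_j(x)).
Evaluate each component's likelihood at the observed value:
  L_A = 0.59·(1−0.59)^1 = 0.59·0.41 = 0.2419
  L_B = 0.66·(1−0.66)^1 = 0.66·0.34 = 0.2244
Posterior odds = (π_B·L_B) / (π_A·L_A) = (0.61·0.2244) / (0.39·0.2419) = 0.136884 / 0.094341 ≈ 1.4509

1.4509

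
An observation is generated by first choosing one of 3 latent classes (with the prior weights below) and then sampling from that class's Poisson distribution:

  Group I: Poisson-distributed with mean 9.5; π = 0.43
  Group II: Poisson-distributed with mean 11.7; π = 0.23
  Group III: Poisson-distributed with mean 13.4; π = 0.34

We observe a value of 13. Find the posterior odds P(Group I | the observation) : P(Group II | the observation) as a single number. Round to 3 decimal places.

1.125

The posterior odds equal the prior odds times the likelihood ratio: (w_i/w_j)·(f_i(x)/f_j(x)).
Evaluate each component's likelihood at the observed value:
  L_I = 0.0617062
  L_II = 0.102539
  L_III = 0.109279
Posterior odds = (w_I·L_I) / (w_II·L_II) = (0.43·0.0617062) / (0.23·0.102539) = 0.0265337 / 0.023584 ≈ 1.125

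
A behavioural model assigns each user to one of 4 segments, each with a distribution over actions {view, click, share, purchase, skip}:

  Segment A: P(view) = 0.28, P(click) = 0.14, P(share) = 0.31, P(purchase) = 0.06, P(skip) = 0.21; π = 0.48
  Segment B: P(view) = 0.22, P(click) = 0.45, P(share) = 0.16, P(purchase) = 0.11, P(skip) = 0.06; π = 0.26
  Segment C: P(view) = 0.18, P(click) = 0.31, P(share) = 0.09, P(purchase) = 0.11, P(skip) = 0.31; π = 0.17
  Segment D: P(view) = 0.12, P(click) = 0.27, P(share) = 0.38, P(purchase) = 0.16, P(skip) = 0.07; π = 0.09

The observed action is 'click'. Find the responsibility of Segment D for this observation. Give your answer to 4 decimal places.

Posterior ∝ prior × likelihood, so P(k | x) ∝ w_k f_k(x); normalise over all components.
Component likelihoods at x = 'click':
  L_A = P(click | comp) = 0.14
  L_B = P(click | comp) = 0.45
  L_C = P(click | comp) = 0.31
  L_D = P(click | comp) = 0.27
Prior × likelihood for each component:
  w_A·L_A = 0.48 × 0.14 = 0.0672
  w_B·L_B = 0.26 × 0.45 = 0.117
  w_C·L_C = 0.17 × 0.31 = 0.0527
  w_D·L_D = 0.09 × 0.27 = 0.0243
Marginal: 0.0672 + 0.117 + 0.0527 + 0.0243 = 0.2612
P(Segment D | data) ≈ 0.0930

0.0930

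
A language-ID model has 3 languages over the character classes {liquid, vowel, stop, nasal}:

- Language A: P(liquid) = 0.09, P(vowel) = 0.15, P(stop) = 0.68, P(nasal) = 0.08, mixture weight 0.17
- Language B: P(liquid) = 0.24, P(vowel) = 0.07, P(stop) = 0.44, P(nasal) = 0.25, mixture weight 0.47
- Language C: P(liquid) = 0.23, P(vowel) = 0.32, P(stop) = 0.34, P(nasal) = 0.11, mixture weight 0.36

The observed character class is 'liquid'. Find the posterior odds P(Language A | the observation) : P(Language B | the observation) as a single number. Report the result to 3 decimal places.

The posterior odds equal the prior odds times the likelihood ratio: (π_i/π_j)·(f_i(x)/f_j(x)).
Evaluate each component's likelihood at the observed value:
  L_A = 0.09
  L_B = 0.24
  L_C = 0.23
Odds = (0.17/0.47) × (0.09/0.24) = 0.361702 × 0.375 ≈ 0.136

0.136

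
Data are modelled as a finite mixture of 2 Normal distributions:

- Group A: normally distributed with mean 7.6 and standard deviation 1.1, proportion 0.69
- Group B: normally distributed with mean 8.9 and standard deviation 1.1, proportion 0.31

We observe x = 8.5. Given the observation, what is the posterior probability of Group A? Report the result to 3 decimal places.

Apply Bayes' rule: the posterior for each component is proportional to its prior times its likelihood at x.
Evaluate each component's likelihood at the observed value:
  p_A = (1/(1.1·√(2π)))·exp(−(8.5−7.6)²/(2·1.1²)) = 0.362675·exp(-0.33471) = 0.25951
  p_B = (1/(1.1·√(2π)))·exp(−(8.5−8.9)²/(2·1.1²)) = 0.362675·exp(-0.06612) = 0.339472
Prior × likelihood for each component:
  π_A·p_A = 0.69 × 0.25951 = 0.179062
  π_B·p_B = 0.31 × 0.339472 = 0.105236
Marginal: 0.179062 + 0.105236 = 0.284298
Responsibility of Group A: 0.179062 / 0.284298 ≈ 0.630

0.630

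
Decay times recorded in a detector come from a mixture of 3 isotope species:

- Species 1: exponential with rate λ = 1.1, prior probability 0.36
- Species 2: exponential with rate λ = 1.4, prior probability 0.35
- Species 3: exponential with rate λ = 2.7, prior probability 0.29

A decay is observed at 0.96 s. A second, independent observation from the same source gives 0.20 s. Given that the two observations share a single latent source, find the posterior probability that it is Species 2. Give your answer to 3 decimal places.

0.387

The responsibility of component k is w_k f_k(x) divided by Σ_j w_j f_j(x).
Since both observations come from the same component, the likelihood for component k is f_k(x₁)·f_k(x₂).
  p_1 = [0.382629] × [0.882771] = 0.337774
  p_2 = [0.365121] × [1.0581] = 0.386333
  p_3 = [0.202149] × [1.57342] = 0.318066
Weight by the priors:
  w_1·p_1 = 0.36 × 0.337774 = 0.121598
  w_2·p_2 = 0.35 × 0.386333 = 0.135217
  w_3·p_3 = 0.29 × 0.318066 = 0.0922391
Denominator: 0.121598 + 0.135217 + 0.0922391 = 0.349054
Responsibility of Species 2: 0.135217 / 0.349054 ≈ 0.387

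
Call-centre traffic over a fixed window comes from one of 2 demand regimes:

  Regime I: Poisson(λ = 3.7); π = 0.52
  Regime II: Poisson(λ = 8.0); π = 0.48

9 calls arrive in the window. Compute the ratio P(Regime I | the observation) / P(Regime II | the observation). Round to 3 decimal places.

0.077

Posterior odds = (π_i f_i(x)) / (π_j f_j(x)); the normalising sum cancels.
Poisson probabilities:
  L_I = e^(−3.7)·3.7^9/9! = 0.00885448
  L_II = e^(−8.0)·8.0^9/9! = 0.124077
Posterior odds = (π_I·L_I) / (π_II·L_II) = (0.52·0.00885448) / (0.48·0.124077) = 0.00460433 / 0.0595569 ≈ 0.077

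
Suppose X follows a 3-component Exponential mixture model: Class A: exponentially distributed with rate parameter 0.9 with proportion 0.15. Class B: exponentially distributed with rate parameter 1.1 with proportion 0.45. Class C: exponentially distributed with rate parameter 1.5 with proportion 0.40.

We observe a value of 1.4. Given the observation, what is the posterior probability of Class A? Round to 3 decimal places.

By Bayes' theorem, P(k | x) = P(Z=k) f_k(x) / Σ_j P(Z=j) f_j(x).
Exponential densities:
  f_A = 0.255289
  f_B = 0.235819
  f_C = 0.183685
Prior × likelihood for each component:
  P(Z=A)·f_A = 0.15 × 0.255289 = 0.0382933
  P(Z=B)·f_B = 0.45 × 0.235819 = 0.106119
  P(Z=C)·f_C = 0.40 × 0.183685 = 0.0734739
Normaliser: 0.0382933 + 0.106119 + 0.0734739 = 0.217886
So the posterior for Class A is 0.0382933 / 0.217886 ≈ 0.176.

0.176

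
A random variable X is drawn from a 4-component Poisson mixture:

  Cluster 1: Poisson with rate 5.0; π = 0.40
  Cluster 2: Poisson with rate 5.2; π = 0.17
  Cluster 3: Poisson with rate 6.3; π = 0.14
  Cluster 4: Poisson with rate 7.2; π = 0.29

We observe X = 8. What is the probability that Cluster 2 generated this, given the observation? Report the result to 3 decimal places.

0.133

The responsibility of component k is π_k f_k(x) divided by Σ_j π_j f_j(x).
Evaluate each component's likelihood at the observed value:
  p_1 = e^(−5.0)·5.0^8/8! = 0.065278
  p_2 = e^(−5.2)·5.2^8/8! = 0.0731434
  p_3 = e^(−6.3)·6.3^8/8! = 0.113018
  p_4 = e^(−7.2)·7.2^8/8! = 0.133727
Unnormalised posteriors:
  π_1·p_1 = 0.40 × 0.065278 = 0.0261112
  π_2·p_2 = 0.17 × 0.0731434 = 0.0124344
  π_3·p_3 = 0.14 × 0.113018 = 0.0158226
  π_4·p_4 = 0.29 × 0.133727 = 0.0387808
Marginal: 0.0261112 + 0.0124344 + 0.0158226 + 0.0387808 = 0.093149
P(Cluster 2 | data) ≈ 0.133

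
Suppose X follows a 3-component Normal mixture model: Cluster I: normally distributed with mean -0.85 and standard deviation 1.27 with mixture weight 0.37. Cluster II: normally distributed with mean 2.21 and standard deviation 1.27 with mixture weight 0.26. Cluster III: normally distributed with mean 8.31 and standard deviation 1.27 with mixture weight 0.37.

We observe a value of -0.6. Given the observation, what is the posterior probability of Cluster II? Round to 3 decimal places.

Posterior ∝ prior × likelihood, so P(k | x) ∝ π_k f_k(x); normalise over all components.
Normal densities:
  p_I = 0.3081
  p_II = 0.027167
  p_III = 6.44114e-12
Multiply by the mixture weights:
  π_I·p_I = 0.37 × 0.3081 = 0.113997
  π_II·p_II = 0.26 × 0.027167 = 0.00706343
  π_III·p_III = 0.37 × 6.44114e-12 = 2.38322e-12
Evidence: 0.113997 + 0.00706343 + 2.38322e-12 = 0.12106
P(Cluster II | -0.6) ≈ 0.058

0.058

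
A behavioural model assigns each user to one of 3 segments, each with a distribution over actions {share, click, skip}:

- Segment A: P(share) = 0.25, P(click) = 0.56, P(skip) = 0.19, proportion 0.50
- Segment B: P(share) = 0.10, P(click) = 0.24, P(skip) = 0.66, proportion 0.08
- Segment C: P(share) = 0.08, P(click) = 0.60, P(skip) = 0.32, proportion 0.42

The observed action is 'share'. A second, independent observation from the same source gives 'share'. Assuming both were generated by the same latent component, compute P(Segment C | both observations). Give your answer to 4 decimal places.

0.0774

By Bayes' theorem, P(k | x) = w_k f_k(x) / Σ_j w_j f_j(x).
Since both observations come from the same component, the likelihood for component k is f_k(x₁)·f_k(x₂).
  f_A = [0.25] × [0.25] = 0.0625
  f_B = [0.1] × [0.1] = 0.01
  f_C = [0.08] × [0.08] = 0.0064
Weight by the priors:
  w_A·f_A = 0.50 × 0.0625 = 0.03125
  w_B·f_B = 0.08 × 0.01 = 0.0008
  w_C·f_C = 0.42 × 0.0064 = 0.002688
Evidence: 0.03125 + 0.0008 + 0.002688 = 0.034738
P(Segment C | x₁, x₂) ≈ 0.0774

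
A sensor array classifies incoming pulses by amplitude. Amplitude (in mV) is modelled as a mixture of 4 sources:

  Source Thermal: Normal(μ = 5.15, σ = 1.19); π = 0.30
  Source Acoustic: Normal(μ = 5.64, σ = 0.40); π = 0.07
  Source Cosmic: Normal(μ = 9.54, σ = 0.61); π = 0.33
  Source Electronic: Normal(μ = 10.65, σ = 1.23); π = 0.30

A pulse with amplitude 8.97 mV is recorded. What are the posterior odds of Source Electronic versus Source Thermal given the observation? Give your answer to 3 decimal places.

The posterior odds equal the prior odds times the likelihood ratio: (w_i/w_j)·(f_i(x)/f_j(x)).
Component likelihoods at x = 8.97 mV:
  f_Thermal = 0.00193972
  f_Acoustic = 8.89866e-16
  f_Cosmic = 0.422647
  f_Electronic = 0.127616
Odds = (0.30/0.30) × (0.127616/0.00193972) = 1 × 65.7909 ≈ 65.791

65.791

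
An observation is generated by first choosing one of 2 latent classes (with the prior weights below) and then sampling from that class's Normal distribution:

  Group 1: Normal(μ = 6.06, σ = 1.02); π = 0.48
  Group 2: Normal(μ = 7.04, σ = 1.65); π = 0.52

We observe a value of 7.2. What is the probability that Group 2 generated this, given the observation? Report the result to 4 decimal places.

P(component k | x) = P(Z=k)·f_k(x) / marginal(x), where marginal(x) = Σ_j P(Z=j)·f_j(x).
Component likelihoods at x = 7.2:
  f_1 = 0.209442
  f_2 = 0.240649
Prior × likelihood for each component:
  P(Z=1)·f_1 = 0.48 × 0.209442 = 0.100532
  P(Z=2)·f_2 = 0.52 × 0.240649 = 0.125138
Marginal: 0.100532 + 0.125138 = 0.22567
Responsibility of Group 2: 0.125138 / 0.22567 ≈ 0.5545

0.5545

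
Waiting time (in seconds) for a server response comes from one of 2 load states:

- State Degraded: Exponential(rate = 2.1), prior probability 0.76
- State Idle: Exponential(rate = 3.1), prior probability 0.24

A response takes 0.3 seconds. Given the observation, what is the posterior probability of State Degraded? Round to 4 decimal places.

By Bayes' theorem, P(k | x) = w_k f_k(x) / Σ_j w_j f_j(x).
Component likelihoods at x = 0.3 seconds:
  f_Degraded = 2.1·e^(−2.1·0.3) = 2.1·e^(−0.6300) = 1.11844
  f_Idle = 3.1·e^(−3.1·0.3) = 3.1·e^(−0.9300) = 1.22312
Unnormalised posteriors:
  w_Degraded·f_Degraded = 0.76 × 1.11844 = 0.850017
  w_Idle·f_Idle = 0.24 × 1.22312 = 0.293548
Marginal: 0.850017 + 0.293548 = 1.14356
So the posterior for State Degraded is 0.850017 / 1.14356 ≈ 0.7433.

0.7433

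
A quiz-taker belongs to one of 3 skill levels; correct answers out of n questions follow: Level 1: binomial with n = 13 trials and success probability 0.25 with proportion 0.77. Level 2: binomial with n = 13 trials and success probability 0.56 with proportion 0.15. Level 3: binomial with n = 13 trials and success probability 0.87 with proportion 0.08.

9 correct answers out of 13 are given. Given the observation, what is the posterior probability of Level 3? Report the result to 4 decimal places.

Posterior ∝ prior × likelihood, so P(k | x) ∝ w_k f_k(x); normalise over all components.
Evaluate each component's likelihood at the observed value:
  p_1 = 0.000863001
  p_2 = 0.145147
  p_3 = 0.0583113
Weight by the priors:
  w_1·p_1 = 0.77 × 0.000863001 = 0.000664511
  w_2·p_2 = 0.15 × 0.145147 = 0.0217721
  w_3·p_3 = 0.08 × 0.0583113 = 0.0046649
Marginal: 0.000664511 + 0.0217721 + 0.0046649 = 0.0271015
Responsibility of Level 3: 0.0046649 / 0.0271015 ≈ 0.1721

0.1721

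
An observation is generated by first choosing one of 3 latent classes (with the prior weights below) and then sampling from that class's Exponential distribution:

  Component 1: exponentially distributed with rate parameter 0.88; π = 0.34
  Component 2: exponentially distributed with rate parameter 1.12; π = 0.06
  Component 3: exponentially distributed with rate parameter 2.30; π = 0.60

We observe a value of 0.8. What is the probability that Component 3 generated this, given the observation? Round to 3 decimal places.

Posterior ∝ prior × likelihood, so P(k | x) ∝ w_k f_k(x); normalise over all components.
Evaluate each component's likelihood at the observed value:
  p_1 = 0.435251
  p_2 = 0.457183
  p_3 = 0.36528
Weight by the priors:
  w_1·p_1 = 0.34 × 0.435251 = 0.147985
  w_2·p_2 = 0.06 × 0.457183 = 0.027431
  w_3·p_3 = 0.60 × 0.36528 = 0.219168
Evidence: 0.147985 + 0.027431 + 0.219168 = 0.394584
Responsibility of Component 3: 0.219168 / 0.394584 ≈ 0.555

0.555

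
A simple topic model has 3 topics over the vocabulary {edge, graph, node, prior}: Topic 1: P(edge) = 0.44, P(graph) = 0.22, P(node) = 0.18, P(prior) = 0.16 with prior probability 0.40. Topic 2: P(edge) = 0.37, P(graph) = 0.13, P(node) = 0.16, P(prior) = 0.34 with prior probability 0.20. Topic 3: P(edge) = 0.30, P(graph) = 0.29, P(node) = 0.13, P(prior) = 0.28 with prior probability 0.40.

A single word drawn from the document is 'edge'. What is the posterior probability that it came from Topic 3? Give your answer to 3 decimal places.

By Bayes' theorem, P(k | x) = π_k f_k(x) / Σ_j π_j f_j(x).
Categorical probabilities:
  L_1 = 0.44
  L_2 = 0.37
  L_3 = 0.3
Multiply by the mixture weights:
  π_1·L_1 = 0.40 × 0.44 = 0.176
  π_2·L_2 = 0.20 × 0.37 = 0.074
  π_3·L_3 = 0.40 × 0.3 = 0.12
Evidence: 0.176 + 0.074 + 0.12 = 0.37
P(Topic 3 | x) = 0.12 / 0.37 ≈ 0.324

0.324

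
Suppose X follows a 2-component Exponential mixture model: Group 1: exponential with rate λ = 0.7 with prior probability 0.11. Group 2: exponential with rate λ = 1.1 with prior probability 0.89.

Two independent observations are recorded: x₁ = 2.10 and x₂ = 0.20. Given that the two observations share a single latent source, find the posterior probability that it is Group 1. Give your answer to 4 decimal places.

0.1116

The responsibility of component k is w_k f_k(x) divided by Σ_j w_j f_j(x).
Since both observations come from the same component, the likelihood for component k is f_k(x₁)·f_k(x₂).
  f_1 = [0.7·e^(−0.7·2.10) = 0.7·e^(−1.4700) = 0.160948] × [0.608551] = 0.0979449
  f_2 = [1.1·e^(−1.1·2.10) = 1.1·e^(−2.3100) = 0.109187] × [0.882771] = 0.0963874
Prior × likelihood for each component:
  w_1·f_1 = 0.11 × 0.0979449 = 0.0107739
  w_2·f_2 = 0.89 × 0.0963874 = 0.0857848
Evidence: 0.0107739 + 0.0857848 = 0.0965587
So the posterior for Group 1 is 0.0107739 / 0.0965587 ≈ 0.1116.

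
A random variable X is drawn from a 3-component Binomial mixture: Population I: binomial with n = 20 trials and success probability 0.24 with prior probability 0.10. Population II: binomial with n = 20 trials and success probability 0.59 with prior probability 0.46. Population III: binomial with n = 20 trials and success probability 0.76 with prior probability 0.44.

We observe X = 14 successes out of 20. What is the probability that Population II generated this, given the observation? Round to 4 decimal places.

0.4287

Apply Bayes' rule: the posterior for each component is proportional to its prior times its likelihood at x.
Binomial probabilities:
  f_I = 1.57117e-05
  f_II = 0.114029
  f_III = 0.15887
Weight by the priors:
  π_I·f_I = 0.10 × 1.57117e-05 = 1.57117e-06
  π_II·f_II = 0.46 × 0.114029 = 0.0524533
  π_III·f_III = 0.44 × 0.15887 = 0.0699027
Evidence: 1.57117e-06 + 0.0524533 + 0.0699027 = 0.122358
So the posterior for Population II is 0.0524533 / 0.122358 ≈ 0.4287.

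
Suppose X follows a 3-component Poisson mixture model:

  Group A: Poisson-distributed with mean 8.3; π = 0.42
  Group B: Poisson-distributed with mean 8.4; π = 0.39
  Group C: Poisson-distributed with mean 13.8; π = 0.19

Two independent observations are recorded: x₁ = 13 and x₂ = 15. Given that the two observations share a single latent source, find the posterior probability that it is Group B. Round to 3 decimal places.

Apply Bayes' rule: the posterior for each component is proportional to its prior times its likelihood at x.
Since both observations come from the same component, the likelihood for component k is f_k(x₁)·f_k(x₂).
  L_A = [0.0354071] × [0.0116152] = 0.000411262
  L_B = [0.0374349] × [0.0125781] = 0.000470861
  L_C = [0.10737] × [0.0973695] = 0.0104546
Multiply by the mixture weights:
  P(Z=A)·L_A = 0.42 × 0.000411262 = 0.00017273
  P(Z=B)·L_B = 0.39 × 0.000470861 = 0.000183636
  P(Z=C)·L_C = 0.19 × 0.0104546 = 0.00198637
Evidence: 0.00017273 + 0.000183636 + 0.00198637 = 0.00234274
Responsibility of Group B: 0.000183636 / 0.00234274 ≈ 0.078

0.078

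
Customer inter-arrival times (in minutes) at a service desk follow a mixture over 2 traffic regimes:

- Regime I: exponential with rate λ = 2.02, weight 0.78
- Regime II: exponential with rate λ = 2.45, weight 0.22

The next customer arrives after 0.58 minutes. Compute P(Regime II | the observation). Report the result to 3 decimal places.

0.210

By Bayes' theorem, P(k | x) = P(Z=k) f_k(x) / Σ_j P(Z=j) f_j(x).
Component likelihoods at x = 0.58 minutes:
  L_I = 2.02·e^(−2.02·0.58) = 2.02·e^(−1.1716) = 0.625939
  L_II = 2.45·e^(−2.45·0.58) = 2.45·e^(−1.4210) = 0.591607
Weight by the priors:
  P(Z=I)·L_I = 0.78 × 0.625939 = 0.488232
  P(Z=II)·L_II = 0.22 × 0.591607 = 0.130154
Marginal: 0.488232 + 0.130154 = 0.618386
Responsibility of Regime II: 0.130154 / 0.618386 ≈ 0.210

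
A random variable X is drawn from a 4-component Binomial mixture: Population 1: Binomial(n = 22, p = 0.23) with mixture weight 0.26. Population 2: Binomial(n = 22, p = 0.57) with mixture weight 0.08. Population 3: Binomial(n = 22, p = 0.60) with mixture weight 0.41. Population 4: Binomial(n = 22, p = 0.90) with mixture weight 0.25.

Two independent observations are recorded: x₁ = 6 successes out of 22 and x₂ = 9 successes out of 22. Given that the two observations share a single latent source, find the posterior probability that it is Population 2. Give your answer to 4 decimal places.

Posterior ∝ prior × likelihood, so P(k | x) ∝ w_k f_k(x); normalise over all components.
Since both observations come from the same component, the likelihood for component k is f_k(x₁)·f_k(x₂).
  L_1 = [0.168668] × [0.0299677] = 0.00505459
  L_2 = [0.0034959] × [0.0542859] = 0.000189778
  L_3 = [0.00149514] × [0.0336407] = 5.02975e-05
  L_4 = [3.96524e-12] × [1.92711e-08] = 7.64144e-20
Prior × likelihood for each component:
  w_1·L_1 = 0.26 × 0.00505459 = 0.00131419
  w_2·L_2 = 0.08 × 0.000189778 = 1.51822e-05
  w_3·L_3 = 0.41 × 5.02975e-05 = 2.0622e-05
  w_4·L_4 = 0.25 × 7.64144e-20 = 1.91036e-20
Marginal: 0.00131419 + 1.51822e-05 + 2.0622e-05 + 1.91036e-20 = 0.00135
P(Population 2 | x) = 1.51822e-05 / 0.00135 ≈ 0.0112

0.0112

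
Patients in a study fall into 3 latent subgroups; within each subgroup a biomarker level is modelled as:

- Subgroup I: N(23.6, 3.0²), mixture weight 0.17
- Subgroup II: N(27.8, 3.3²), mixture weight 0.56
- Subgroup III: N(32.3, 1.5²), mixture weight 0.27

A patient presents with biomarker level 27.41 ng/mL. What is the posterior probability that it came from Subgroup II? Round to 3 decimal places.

The responsibility of component k is π_k f_k(x) divided by Σ_j π_j f_j(x).
Component likelihoods at x = 27.41 ng/mL:
  f_I = 0.0593679
  f_II = 0.12005
  f_III = 0.00130938
Unnormalised posteriors:
  π_I·f_I = 0.17 × 0.0593679 = 0.0100926
  π_II·f_II = 0.56 × 0.12005 = 0.0672282
  π_III·f_III = 0.27 × 0.00130938 = 0.000353532
Sum: 0.0100926 + 0.0672282 + 0.000353532 = 0.0776742
P(Subgroup II | data) ≈ 0.866

0.866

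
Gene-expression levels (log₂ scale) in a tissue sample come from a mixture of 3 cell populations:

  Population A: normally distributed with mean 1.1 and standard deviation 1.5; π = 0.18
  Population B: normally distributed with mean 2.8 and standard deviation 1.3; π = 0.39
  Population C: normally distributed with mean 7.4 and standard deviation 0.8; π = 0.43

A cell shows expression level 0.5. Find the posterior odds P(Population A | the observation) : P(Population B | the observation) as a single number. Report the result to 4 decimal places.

Only the two components matter; the odds are (w_i f_i(x)) / (w_j f_j(x)).
Component likelihoods at x = 0.5:
  p_A = (1/(1.5·√(2π)))·exp(−(0.5−1.1)²/(2·1.5²)) = 0.265962·exp(-0.08000) = 0.245513
  p_B = (1/(1.3·√(2π)))·exp(−(0.5−2.8)²/(2·1.3²)) = 0.306879·exp(-1.56509) = 0.064159
  p_C = (1/(0.8·√(2π)))·exp(−(0.5−7.4)²/(2·0.8²)) = 0.498678·exp(-37.19531) = 3.50027e-17
Odds = (0.18/0.39) × (0.245513/0.064159) = 0.461538 × 3.82664 ≈ 1.7661

1.7661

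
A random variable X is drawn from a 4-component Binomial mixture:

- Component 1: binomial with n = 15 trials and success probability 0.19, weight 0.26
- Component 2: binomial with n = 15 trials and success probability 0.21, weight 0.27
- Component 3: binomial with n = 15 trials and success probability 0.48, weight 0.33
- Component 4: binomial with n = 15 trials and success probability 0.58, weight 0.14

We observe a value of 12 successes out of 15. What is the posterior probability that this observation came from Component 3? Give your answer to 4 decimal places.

Apply Bayes' rule: the posterior for each component is proportional to its prior times its likelihood at x.
Evaluate each component's likelihood at the observed value:
  p_1 = 5.35192e-07
  p_2 = 1.65015e-06
  p_3 = 0.0095701
  p_4 = 0.0488534
Prior × likelihood for each component:
  π_1·p_1 = 0.26 × 5.35192e-07 = 1.3915e-07
  π_2·p_2 = 0.27 × 1.65015e-06 = 4.45541e-07
  π_3·p_3 = 0.33 × 0.0095701 = 0.00315813
  π_4·p_4 = 0.14 × 0.0488534 = 0.00683948
Evidence: 1.3915e-07 + 4.45541e-07 + 0.00315813 + 0.00683948 = 0.0099982
So the posterior for Component 3 is 0.00315813 / 0.0099982 ≈ 0.3159.

0.3159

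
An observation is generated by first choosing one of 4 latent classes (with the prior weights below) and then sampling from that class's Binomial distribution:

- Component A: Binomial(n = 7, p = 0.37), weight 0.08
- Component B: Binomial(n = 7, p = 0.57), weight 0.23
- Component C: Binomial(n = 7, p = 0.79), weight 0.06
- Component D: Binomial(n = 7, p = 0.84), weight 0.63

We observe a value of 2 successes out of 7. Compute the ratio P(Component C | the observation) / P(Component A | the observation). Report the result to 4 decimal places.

0.0141

Since P(k|x) ∝ P(Z=k) f_k(x), the posterior odds are P(Z=i) f_i(x) / (P(Z=j) f_j(x)).
Binomial probabilities:
  L_A = C(7,2)·0.37^2·0.63^5 = 21·0.1369·0.0992437 = 0.285316
  L_B = C(7,2)·0.57^2·0.43^5 = 21·0.3249·0.0147008 = 0.100302
  L_C = C(7,2)·0.79^2·0.21^5 = 21·0.6241·0.00040841 = 0.00535266
  L_D = C(7,2)·0.84^2·0.16^5 = 21·0.7056·0.000104858 = 0.00155374
Odds = (0.06/0.08) × (0.00535266/0.285316) = 0.75 × 0.0187605 ≈ 0.0141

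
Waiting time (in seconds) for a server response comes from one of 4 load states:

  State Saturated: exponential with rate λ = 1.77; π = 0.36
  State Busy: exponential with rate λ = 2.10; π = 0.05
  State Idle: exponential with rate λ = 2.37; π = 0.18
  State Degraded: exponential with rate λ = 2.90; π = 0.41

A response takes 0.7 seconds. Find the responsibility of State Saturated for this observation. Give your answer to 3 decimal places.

0.414

Apply Bayes' rule: the posterior for each component is proportional to its prior times its likelihood at x.
Component likelihoods at x = 0.7 seconds:
  p_Saturated = 0.512723
  p_Busy = 0.482844
  p_Idle = 0.45108
  p_Degraded = 0.380873
Prior × likelihood for each component:
  P(Z=Saturated)·p_Saturated = 0.36 × 0.512723 = 0.18458
  P(Z=Busy)·p_Busy = 0.05 × 0.482844 = 0.0241422
  P(Z=Idle)·p_Idle = 0.18 × 0.45108 = 0.0811944
  P(Z=Degraded)·p_Degraded = 0.41 × 0.380873 = 0.156158
Marginal: 0.18458 + 0.0241422 + 0.0811944 + 0.156158 = 0.446075
P(State Saturated | 0.7 seconds) ≈ 0.414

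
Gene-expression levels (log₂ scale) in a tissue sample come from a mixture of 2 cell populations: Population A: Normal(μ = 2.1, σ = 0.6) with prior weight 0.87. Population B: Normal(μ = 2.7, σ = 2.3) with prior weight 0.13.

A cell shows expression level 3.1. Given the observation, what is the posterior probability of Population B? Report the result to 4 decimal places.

P(component k | x) = π_k·f_k(x) / marginal(x), where marginal(x) = Σ_j π_j·f_j(x).
Normal densities:
  f_A = (1/(0.6·√(2π)))·exp(−(3.1−2.1)²/(2·0.6²)) = 0.664904·exp(-1.38889) = 0.165795
  f_B = (1/(2.3·√(2π)))·exp(−(3.1−2.7)²/(2·2.3²)) = 0.173453·exp(-0.01512) = 0.17085
Unnormalised posteriors:
  π_A·f_A = 0.87 × 0.165795 = 0.144242
  π_B·f_B = 0.13 × 0.17085 = 0.0222105
Marginal: 0.144242 + 0.0222105 = 0.166452
Responsibility of Population B: 0.0222105 / 0.166452 ≈ 0.1334

0.1334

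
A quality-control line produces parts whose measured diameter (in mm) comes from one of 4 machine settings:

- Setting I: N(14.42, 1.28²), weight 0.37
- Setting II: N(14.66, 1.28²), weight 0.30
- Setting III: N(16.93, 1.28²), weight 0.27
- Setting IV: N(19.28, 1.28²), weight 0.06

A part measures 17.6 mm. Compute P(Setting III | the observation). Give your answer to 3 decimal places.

0.787

Posterior ∝ prior × likelihood, so P(k | x) ∝ π_k f_k(x); normalise over all components.
Normal densities:
  f_I = (1/(1.28·√(2π)))·exp(−(17.6−14.42)²/(2·1.28²)) = 0.311674·exp(-3.08606) = 0.0142378
  f_II = (1/(1.28·√(2π)))·exp(−(17.6−14.66)²/(2·1.28²)) = 0.311674·exp(-2.63782) = 0.02229
  f_III = (1/(1.28·√(2π)))·exp(−(17.6−16.93)²/(2·1.28²)) = 0.311674·exp(-0.13699) = 0.271772
  f_IV = (1/(1.28·√(2π)))·exp(−(17.6−19.28)²/(2·1.28²)) = 0.311674·exp(-0.86133) = 0.131713
Multiply by the mixture weights:
  π_I·f_I = 0.37 × 0.0142378 = 0.00526797
  π_II·f_II = 0.30 × 0.02229 = 0.00668701
  π_III·f_III = 0.27 × 0.271772 = 0.0733784
  π_IV·f_IV = 0.06 × 0.131713 = 0.00790281
Evidence: 0.00526797 + 0.00668701 + 0.0733784 + 0.00790281 = 0.0932362
P(Setting III | data) ≈ 0.787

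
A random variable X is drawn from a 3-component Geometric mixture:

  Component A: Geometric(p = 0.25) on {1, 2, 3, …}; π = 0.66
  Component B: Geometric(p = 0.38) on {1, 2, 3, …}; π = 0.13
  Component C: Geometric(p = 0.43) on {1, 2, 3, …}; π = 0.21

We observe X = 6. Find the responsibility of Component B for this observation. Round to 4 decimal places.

0.0921

Apply Bayes' rule: the posterior for each component is proportional to its prior times its likelihood at x.
Geometric probabilities:
  f_A = 0.0593262
  f_B = 0.034813
  f_C = 0.0258728
Prior × likelihood for each component:
  π_A·f_A = 0.66 × 0.0593262 = 0.0391553
  π_B·f_B = 0.13 × 0.034813 = 0.0045257
  π_C·f_C = 0.21 × 0.0258728 = 0.00543328
Sum: 0.0391553 + 0.0045257 + 0.00543328 = 0.0491142
Responsibility of Component B: 0.0045257 / 0.0491142 ≈ 0.0921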